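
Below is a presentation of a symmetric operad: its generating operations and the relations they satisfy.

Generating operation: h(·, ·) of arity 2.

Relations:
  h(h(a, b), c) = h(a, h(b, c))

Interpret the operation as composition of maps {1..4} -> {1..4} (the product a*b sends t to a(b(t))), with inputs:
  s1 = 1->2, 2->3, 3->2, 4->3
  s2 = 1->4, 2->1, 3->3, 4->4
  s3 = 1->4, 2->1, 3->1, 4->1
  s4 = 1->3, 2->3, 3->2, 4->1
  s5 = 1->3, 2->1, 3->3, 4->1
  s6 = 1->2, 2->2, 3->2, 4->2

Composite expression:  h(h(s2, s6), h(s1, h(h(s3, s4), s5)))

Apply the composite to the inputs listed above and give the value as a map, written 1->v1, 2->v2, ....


1->1, 2->1, 3->1, 4->1

h(s2, s6) = 1->1, 2->1, 3->1, 4->1
h(s3, s4) = 1->1, 2->1, 3->1, 4->4
h(h(s3, s4), s5) = 1->1, 2->1, 3->1, 4->1
h(s1, h(h(s3, s4), s5)) = 1->2, 2->2, 3->2, 4->2
h(h(s2, s6), h(s1, h(h(s3, s4), s5))) = 1->1, 2->1, 3->1, 4->1


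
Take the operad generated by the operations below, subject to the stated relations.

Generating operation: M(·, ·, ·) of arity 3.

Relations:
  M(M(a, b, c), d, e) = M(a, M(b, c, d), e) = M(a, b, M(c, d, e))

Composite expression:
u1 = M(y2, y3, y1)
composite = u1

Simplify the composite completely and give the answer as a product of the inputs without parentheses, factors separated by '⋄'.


y2 ⋄ y3 ⋄ y1

Key point: M is associative — brackets drop, the y-order remains.
M(y2, y3, y1) flattens to y2 ⋄ y3 ⋄ y1


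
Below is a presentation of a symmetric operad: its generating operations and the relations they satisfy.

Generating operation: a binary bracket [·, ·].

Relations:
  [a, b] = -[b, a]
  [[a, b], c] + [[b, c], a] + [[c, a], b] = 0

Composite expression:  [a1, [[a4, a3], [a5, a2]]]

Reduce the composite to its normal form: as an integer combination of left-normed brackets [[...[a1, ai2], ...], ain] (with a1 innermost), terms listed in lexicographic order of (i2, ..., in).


-[[[[a1, a2], a5], a3], a4] + [[[[a1, a2], a5], a4], a3] + [[[[a1, a3], a4], a2], a5] - [[[[a1, a3], a4], a5], a2] - [[[[a1, a4], a3], a2], a5] + [[[[a1, a4], a3], a5], a2] + [[[[a1, a5], a2], a3], a4] - [[[[a1, a5], a2], a4], a3]

Skip Jacobi rewriting: expand, keep a1-initial words, read off terms.
Composite bracket: [a1, [[a4, a3], [a5, a2]]]
Applying ab - ba throughout gives 16 signed words (2^4 = 16).
The a1-initial words carry the normal form:
  a1a2a5a3a4 appears with sign -1, giving the term -[[[[a1, a2], a5], a3], a4]
  a1a2a5a4a3 appears with sign +1, giving the term +[[[[a1, a2], a5], a4], a3]
  a1a3a4a2a5 appears with sign +1, giving the term +[[[[a1, a3], a4], a2], a5]
  a1a3a4a5a2 appears with sign -1, giving the term -[[[[a1, a3], a4], a5], a2]
  a1a4a3a2a5 appears with sign -1, giving the term -[[[[a1, a4], a3], a2], a5]
  a1a4a3a5a2 appears with sign +1, giving the term +[[[[a1, a4], a3], a5], a2]
  a1a5a2a3a4 appears with sign +1, giving the term +[[[[a1, a5], a2], a3], a4]
  a1a5a2a4a3 appears with sign -1, giving the term -[[[[a1, a5], a2], a4], a3]


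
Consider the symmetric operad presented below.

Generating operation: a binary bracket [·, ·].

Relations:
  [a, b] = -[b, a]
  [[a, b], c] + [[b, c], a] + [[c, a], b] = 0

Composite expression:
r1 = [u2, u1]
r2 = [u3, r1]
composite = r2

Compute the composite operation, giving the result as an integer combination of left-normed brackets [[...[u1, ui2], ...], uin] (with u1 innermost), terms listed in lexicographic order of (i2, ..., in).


[[u1, u2], u3]

A multilinear Lie element is pinned by u1-initial words (u1 innermost).
Composite bracket: [u3, [u2, u1]]
Full expansion: 4 signed words from ab - ba (2^2 = 4).
Collect the words opening with u1:
  from u1u2u3, sign +1: term +[[u1, u2], u3]


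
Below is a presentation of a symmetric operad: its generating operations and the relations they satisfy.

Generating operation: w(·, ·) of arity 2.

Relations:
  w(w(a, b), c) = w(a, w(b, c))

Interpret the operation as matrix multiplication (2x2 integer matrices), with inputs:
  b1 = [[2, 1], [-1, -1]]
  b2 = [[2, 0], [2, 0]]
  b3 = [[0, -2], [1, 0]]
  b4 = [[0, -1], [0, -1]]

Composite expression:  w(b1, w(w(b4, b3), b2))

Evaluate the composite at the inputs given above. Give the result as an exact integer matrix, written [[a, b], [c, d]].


[[-6, 0], [4, 0]]

w(b4, b3) = [[-1, 0], [-1, 0]]
w(w(b4, b3), b2) = [[-2, 0], [-2, 0]]
w(b1, w(w(b4, b3), b2)) = [[-6, 0], [4, 0]]


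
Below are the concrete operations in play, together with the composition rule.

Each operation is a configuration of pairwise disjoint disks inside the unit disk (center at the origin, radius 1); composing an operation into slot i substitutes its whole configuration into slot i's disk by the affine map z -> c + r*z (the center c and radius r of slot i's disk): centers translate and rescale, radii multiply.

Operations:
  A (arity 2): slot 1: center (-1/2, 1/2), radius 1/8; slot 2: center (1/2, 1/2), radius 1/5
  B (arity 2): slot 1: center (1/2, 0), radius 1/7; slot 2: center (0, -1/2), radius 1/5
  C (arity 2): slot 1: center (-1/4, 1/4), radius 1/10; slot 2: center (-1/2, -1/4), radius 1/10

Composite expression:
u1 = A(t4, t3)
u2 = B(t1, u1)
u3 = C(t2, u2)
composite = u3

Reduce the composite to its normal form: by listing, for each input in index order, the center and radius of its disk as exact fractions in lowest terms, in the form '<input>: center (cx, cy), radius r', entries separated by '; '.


Each t-disk chains the slot maps above it in C; radii multiply.
input t2: composing its 1 substitution step yields center (-1/4, 1/4), radius 1/10
input t1: composing its 2 substitution steps yields center (-9/20, -1/4), radius 1/70
input t4: composing its 3 substitution steps yields center (-51/100, -29/100), radius 1/400
input t3: composing its 3 substitution steps yields center (-49/100, -29/100), radius 1/250

t1: center (-9/20, -1/4), radius 1/70; t2: center (-1/4, 1/4), radius 1/10; t3: center (-49/100, -29/100), radius 1/250; t4: center (-51/100, -29/100), radius 1/400


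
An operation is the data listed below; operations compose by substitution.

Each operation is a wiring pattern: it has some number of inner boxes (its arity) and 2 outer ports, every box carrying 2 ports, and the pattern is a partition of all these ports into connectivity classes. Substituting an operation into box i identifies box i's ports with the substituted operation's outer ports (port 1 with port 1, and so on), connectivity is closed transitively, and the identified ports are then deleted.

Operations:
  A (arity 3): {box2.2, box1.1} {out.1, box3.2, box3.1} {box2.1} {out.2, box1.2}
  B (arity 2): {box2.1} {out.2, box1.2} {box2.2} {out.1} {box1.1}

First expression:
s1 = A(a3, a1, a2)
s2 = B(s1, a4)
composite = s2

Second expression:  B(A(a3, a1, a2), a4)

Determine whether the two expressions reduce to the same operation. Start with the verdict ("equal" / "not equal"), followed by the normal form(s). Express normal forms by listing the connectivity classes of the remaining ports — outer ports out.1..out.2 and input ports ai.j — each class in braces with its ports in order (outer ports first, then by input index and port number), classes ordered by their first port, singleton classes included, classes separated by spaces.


equal — both sides give {out.1} {out.2, a3.2} {a1.1} {a1.2, a3.1} {a2.1, a2.2} {a4.1} {a4.2}


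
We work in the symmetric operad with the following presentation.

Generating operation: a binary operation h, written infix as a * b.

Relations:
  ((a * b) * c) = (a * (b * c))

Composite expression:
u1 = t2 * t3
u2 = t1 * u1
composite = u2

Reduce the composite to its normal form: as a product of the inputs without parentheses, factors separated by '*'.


t1 * t2 * t3


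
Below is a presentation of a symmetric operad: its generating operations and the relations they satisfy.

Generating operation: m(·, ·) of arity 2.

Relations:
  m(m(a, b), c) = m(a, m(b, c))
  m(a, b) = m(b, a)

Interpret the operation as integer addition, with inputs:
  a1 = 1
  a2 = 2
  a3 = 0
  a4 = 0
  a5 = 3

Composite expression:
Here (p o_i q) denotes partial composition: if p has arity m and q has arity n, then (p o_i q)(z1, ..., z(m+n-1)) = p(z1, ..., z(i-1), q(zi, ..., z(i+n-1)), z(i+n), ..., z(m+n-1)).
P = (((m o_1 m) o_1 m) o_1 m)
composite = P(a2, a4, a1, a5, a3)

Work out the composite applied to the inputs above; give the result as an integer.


6

m(a2, a4) = 2
m(m(a2, a4), a1) = 3
m(m(m(a2, a4), a1), a5) = 6
m(m(m(m(a2, a4), a1), a5), a3) = 6


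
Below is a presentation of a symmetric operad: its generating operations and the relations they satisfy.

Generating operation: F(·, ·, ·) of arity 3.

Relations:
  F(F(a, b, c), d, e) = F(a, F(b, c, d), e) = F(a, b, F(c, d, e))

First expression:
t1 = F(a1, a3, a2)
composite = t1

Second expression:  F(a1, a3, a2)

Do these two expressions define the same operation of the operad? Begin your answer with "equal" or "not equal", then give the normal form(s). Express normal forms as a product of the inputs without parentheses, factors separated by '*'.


equal; both compose to a1 * a3 * a2

The first expression, normalized: a1 * a3 * a2
The second expression, normalized: a1 * a3 * a2
One common form — equal.


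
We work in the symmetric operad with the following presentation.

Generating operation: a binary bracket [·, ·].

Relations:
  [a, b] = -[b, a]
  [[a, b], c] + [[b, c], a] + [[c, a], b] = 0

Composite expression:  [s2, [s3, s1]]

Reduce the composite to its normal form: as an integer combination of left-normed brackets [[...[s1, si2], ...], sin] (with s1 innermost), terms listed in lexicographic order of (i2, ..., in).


In the tensor algebra, words opening s1 carry the s1-anchored form.
Composite bracket: [s2, [s3, s1]]
Each bracket splits as ab - ba, giving 4 signed words (2^2 = 4).
Only words starting with s1 matter:
  s1s3s2 (sign +1) contributes +[[s1, s3], s2]

[[s1, s3], s2]


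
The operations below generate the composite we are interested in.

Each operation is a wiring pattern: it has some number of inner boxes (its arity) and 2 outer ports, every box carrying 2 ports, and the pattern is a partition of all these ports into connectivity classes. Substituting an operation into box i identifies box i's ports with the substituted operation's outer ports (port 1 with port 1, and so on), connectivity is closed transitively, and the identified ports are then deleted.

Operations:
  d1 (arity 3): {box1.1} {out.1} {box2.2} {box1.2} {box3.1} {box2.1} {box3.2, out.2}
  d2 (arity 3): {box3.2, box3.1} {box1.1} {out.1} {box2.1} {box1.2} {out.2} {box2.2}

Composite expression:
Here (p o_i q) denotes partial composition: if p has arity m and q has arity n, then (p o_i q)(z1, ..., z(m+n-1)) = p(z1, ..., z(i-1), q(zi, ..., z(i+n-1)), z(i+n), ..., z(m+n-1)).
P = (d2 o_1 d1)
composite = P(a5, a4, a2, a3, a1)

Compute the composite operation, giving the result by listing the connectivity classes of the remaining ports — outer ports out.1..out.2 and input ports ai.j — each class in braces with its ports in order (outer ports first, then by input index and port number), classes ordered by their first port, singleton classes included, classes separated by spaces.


{out.1} {out.2} {a1.1, a1.2} {a2.1} {a2.2} {a3.1} {a3.2} {a4.1} {a4.2} {a5.1} {a5.2}

After gluing at d2, chains via deleted ports link the a-ports.
d1 over (a5, a4, a2) gives {out.1} {out.2, a2.2} {a2.1} {a4.1} {a4.2} {a5.1} {a5.2}, out.j being that stage's outer ports
d2 over (a5, a4, a2, a3, a1) gives {out.1} {out.2} {a1.1, a1.2} {a2.1} {a2.2} {a3.1} {a3.2} {a4.1} {a4.2} {a5.1} {a5.2}, out.j being that stage's outer ports


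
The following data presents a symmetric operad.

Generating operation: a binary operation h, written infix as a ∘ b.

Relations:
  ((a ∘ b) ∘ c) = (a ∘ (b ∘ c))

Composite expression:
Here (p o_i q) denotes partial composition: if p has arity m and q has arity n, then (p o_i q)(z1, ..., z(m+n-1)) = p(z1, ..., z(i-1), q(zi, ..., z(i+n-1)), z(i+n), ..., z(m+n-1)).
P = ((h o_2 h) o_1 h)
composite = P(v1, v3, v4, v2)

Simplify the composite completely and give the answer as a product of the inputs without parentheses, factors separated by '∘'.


v1 ∘ v3 ∘ v4 ∘ v2

Associativity of h dissolves the nesting; only the v-input order survives.
(v1 ∘ v3) flattens to v1 ∘ v3
(v4 ∘ v2) flattens to v4 ∘ v2
((v1 ∘ v3) ∘ (v4 ∘ v2)) flattens to v1 ∘ v3 ∘ v4 ∘ v2


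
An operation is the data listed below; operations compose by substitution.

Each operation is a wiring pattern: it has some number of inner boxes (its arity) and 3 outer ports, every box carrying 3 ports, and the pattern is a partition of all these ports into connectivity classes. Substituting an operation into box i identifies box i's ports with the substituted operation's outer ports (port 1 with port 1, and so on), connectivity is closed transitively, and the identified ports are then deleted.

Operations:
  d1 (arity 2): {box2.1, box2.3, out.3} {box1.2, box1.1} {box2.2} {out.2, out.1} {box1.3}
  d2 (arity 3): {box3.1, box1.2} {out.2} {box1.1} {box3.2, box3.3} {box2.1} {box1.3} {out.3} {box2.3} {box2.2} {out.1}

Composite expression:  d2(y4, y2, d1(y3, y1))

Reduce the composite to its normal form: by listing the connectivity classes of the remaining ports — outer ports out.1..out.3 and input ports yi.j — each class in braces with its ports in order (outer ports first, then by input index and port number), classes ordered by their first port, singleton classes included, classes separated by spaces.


{out.1} {out.2} {out.3} {y1.1, y1.3, y4.2} {y1.2} {y2.1} {y2.2} {y2.3} {y3.1, y3.2} {y3.3} {y4.1} {y4.3}

After gluing at d2, chains via deleted ports link the y-ports.
the subtree at d1 composes to {out.1, out.2} {out.3, y1.1, y1.3} {y1.2} {y3.1, y3.2} {y3.3} on (y3, y1); out.j = own outer ports
the subtree at d2 composes to {out.1} {out.2} {out.3} {y1.1, y1.3, y4.2} {y1.2} {y2.1} {y2.2} {y2.3} {y3.1, y3.2} {y3.3} {y4.1} {y4.3} on (y4, y2, y3, y1); out.j = own outer ports


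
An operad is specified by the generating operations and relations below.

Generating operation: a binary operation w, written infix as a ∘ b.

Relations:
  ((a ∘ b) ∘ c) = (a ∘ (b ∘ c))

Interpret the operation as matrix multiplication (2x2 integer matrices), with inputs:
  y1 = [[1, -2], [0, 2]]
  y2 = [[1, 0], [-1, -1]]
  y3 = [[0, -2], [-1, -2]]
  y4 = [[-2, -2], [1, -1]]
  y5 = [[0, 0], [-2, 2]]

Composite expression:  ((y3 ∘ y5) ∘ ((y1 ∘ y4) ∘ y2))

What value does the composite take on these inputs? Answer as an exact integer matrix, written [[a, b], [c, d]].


[[-32, -8], [-32, -8]]

(y3 ∘ y5) = [[4, -4], [4, -4]]
(y1 ∘ y4) = [[-4, 0], [2, -2]]
((y1 ∘ y4) ∘ y2) = [[-4, 0], [4, 2]]
((y3 ∘ y5) ∘ ((y1 ∘ y4) ∘ y2)) = [[-32, -8], [-32, -8]]


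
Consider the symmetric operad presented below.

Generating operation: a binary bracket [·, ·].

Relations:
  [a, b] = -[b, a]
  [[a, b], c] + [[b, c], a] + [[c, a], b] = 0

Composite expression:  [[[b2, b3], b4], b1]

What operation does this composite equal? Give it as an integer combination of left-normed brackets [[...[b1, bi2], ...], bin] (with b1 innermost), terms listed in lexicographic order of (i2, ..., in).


Skip Jacobi rewriting: expand, keep b1-initial words, read off terms.
Composite bracket: [[[b2, b3], b4], b1]
Each bracket splits as ab - ba, giving 8 signed words (2^3 = 8).
Collect the words opening with b1:
  from b1b2b3b4, sign -1: term -[[[b1, b2], b3], b4]
  from b1b3b2b4, sign +1: term +[[[b1, b3], b2], b4]
  from b1b4b2b3, sign +1: term +[[[b1, b4], b2], b3]
  from b1b4b3b2, sign -1: term -[[[b1, b4], b3], b2]

-[[[b1, b2], b3], b4] + [[[b1, b3], b2], b4] + [[[b1, b4], b2], b3] - [[[b1, b4], b3], b2]


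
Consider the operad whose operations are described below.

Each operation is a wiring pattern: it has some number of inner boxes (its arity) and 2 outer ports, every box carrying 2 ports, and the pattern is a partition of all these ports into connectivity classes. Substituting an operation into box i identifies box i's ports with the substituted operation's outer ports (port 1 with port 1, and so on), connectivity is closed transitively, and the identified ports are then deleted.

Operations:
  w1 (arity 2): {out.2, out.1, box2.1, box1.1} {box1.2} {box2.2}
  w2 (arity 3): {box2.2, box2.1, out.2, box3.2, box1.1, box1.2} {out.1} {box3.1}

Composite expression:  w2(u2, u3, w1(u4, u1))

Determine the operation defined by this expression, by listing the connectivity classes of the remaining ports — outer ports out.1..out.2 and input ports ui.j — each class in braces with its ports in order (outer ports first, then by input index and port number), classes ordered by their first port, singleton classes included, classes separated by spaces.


{out.1} {out.2, u1.1, u2.1, u2.2, u3.1, u3.2, u4.1} {u1.2} {u4.2}


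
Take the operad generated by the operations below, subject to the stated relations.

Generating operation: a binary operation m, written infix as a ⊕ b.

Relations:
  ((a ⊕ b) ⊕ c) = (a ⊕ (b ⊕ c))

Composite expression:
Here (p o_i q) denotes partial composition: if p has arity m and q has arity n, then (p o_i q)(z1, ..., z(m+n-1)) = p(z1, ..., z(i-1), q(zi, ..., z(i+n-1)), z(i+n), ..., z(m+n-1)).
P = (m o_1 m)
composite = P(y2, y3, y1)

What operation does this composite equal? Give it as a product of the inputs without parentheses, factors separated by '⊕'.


y2 ⊕ y3 ⊕ y1

Under associativity of m, the answer is the y's in reading order.
(y2 ⊕ y3) unparenthesizes to y2 ⊕ y3
((y2 ⊕ y3) ⊕ y1) unparenthesizes to y2 ⊕ y3 ⊕ y1


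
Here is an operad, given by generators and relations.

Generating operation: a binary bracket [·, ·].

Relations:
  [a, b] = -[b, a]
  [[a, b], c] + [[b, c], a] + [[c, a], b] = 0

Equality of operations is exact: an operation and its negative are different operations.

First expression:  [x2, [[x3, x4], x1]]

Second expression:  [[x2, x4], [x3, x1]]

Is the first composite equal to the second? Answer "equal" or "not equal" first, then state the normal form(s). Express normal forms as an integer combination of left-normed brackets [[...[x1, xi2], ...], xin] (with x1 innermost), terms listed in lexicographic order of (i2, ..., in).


Normal form of the first expression: [[[x1, x3], x4], x2] - [[[x1, x4], x3], x2]
Normal form of the second expression: [[[x1, x3], x2], x4] - [[[x1, x3], x4], x2]
The normal forms differ: not equal.

not equal: they reduce to [[[x1, x3], x4], x2] - [[[x1, x4], x3], x2] and [[[x1, x3], x2], x4] - [[[x1, x3], x4], x2]


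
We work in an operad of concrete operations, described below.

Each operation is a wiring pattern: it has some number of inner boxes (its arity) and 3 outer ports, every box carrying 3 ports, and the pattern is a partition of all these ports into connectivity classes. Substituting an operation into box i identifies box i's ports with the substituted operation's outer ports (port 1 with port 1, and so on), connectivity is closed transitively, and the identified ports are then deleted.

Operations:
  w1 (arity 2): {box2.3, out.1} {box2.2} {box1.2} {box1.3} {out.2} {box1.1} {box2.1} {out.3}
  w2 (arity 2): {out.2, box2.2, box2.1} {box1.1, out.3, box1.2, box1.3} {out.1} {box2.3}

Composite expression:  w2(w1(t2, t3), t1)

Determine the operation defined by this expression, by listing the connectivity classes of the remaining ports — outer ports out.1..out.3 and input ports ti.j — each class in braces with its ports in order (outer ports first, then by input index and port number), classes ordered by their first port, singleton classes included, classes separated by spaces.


Treat the ports identified at w2 as solder joints: merge, then drop.
the subtree at w1 composes to {out.1, t3.3} {out.2} {out.3} {t2.1} {t2.2} {t2.3} {t3.1} {t3.2} on (t2, t3); out.j = own outer ports
the subtree at w2 composes to {out.1} {out.2, t1.1, t1.2} {out.3, t3.3} {t1.3} {t2.1} {t2.2} {t2.3} {t3.1} {t3.2} on (t2, t3, t1); out.j = own outer ports

{out.1} {out.2, t1.1, t1.2} {out.3, t3.3} {t1.3} {t2.1} {t2.2} {t2.3} {t3.1} {t3.2}


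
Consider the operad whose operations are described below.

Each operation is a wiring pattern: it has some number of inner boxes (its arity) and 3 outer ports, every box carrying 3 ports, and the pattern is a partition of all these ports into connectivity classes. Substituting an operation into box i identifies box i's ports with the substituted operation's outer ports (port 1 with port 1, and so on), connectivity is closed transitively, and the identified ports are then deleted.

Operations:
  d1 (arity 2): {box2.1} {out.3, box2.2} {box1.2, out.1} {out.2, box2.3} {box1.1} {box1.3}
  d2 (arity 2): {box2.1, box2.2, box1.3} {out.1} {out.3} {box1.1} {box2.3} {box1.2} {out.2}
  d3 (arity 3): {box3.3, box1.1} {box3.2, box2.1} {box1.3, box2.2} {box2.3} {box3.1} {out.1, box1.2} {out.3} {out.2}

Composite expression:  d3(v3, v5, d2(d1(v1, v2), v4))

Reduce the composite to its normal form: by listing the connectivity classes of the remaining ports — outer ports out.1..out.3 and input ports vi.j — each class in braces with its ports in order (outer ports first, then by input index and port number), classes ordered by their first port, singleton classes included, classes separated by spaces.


{out.1, v3.2} {out.2} {out.3} {v1.1} {v1.2} {v1.3} {v2.1} {v2.2, v4.1, v4.2} {v2.3} {v3.1} {v3.3, v5.2} {v4.3} {v5.1} {v5.3}

Treat the ports identified at d3 as solder joints: merge, then drop.
through d1, on inputs (v1, v2): {out.1, v1.2} {out.2, v2.3} {out.3, v2.2} {v1.1} {v1.3} {v2.1} (out.j = stage outer ports)
through d2, on inputs (v1, v2, v4): {out.1} {out.2} {out.3} {v1.1} {v1.2} {v1.3} {v2.1} {v2.2, v4.1, v4.2} {v2.3} {v4.3} (out.j = stage outer ports)
through d3, on inputs (v3, v5, v1, v2, v4): {out.1, v3.2} {out.2} {out.3} {v1.1} {v1.2} {v1.3} {v2.1} {v2.2, v4.1, v4.2} {v2.3} {v3.1} {v3.3, v5.2} {v4.3} {v5.1} {v5.3} (out.j = stage outer ports)


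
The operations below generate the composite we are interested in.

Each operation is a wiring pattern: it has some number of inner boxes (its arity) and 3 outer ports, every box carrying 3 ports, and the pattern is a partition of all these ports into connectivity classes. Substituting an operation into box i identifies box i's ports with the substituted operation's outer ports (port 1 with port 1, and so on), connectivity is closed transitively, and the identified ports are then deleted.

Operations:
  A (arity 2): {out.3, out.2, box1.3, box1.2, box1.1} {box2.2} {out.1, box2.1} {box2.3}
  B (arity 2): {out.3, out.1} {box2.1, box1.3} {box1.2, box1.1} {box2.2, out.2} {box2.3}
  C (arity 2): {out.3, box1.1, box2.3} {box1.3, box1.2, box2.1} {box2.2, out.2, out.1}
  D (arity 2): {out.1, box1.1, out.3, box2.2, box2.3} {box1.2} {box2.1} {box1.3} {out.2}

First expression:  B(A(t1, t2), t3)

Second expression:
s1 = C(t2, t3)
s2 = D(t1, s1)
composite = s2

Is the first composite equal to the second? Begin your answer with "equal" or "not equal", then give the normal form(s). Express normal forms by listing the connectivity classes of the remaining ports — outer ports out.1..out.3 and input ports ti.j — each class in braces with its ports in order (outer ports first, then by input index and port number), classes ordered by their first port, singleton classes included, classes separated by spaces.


Normal form of the first expression: {out.1, out.3} {out.2, t3.2} {t1.1, t1.2, t1.3, t2.1, t3.1} {t2.2} {t2.3} {t3.3}
Normal form of the second expression: {out.1, out.3, t1.1, t2.1, t3.2, t3.3} {out.2} {t1.2} {t1.3} {t2.2, t2.3, t3.1}
The normal forms differ: not equal.

not equal: they reduce to {out.1, out.3} {out.2, t3.2} {t1.1, t1.2, t1.3, t2.1, t3.1} {t2.2} {t2.3} {t3.3} and {out.1, out.3, t1.1, t2.1, t3.2, t3.3} {out.2} {t1.2} {t1.3} {t2.2, t2.3, t3.1}


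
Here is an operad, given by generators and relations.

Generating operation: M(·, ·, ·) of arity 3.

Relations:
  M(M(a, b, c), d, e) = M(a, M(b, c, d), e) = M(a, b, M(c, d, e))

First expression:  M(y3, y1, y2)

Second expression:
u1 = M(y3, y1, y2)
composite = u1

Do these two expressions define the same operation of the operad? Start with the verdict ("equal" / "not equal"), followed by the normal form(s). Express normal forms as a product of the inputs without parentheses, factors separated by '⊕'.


equal; the common form is y3 ⊕ y1 ⊕ y2

Reducing the first expression gives y3 ⊕ y1 ⊕ y2
Reducing the second expression gives y3 ⊕ y1 ⊕ y2
The forms coincide; equal.


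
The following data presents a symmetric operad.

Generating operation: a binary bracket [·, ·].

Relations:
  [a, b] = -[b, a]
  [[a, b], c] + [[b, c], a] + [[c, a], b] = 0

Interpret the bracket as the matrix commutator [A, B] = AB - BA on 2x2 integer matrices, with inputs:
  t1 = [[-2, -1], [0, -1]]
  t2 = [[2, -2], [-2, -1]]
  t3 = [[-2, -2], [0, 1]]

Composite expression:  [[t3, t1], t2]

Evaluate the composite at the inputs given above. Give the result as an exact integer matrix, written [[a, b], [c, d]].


[[-2, -3], [0, 2]]

[t3, t1] = [[0, 1], [0, 0]]
[[t3, t1], t2] = [[-2, -3], [0, 2]]


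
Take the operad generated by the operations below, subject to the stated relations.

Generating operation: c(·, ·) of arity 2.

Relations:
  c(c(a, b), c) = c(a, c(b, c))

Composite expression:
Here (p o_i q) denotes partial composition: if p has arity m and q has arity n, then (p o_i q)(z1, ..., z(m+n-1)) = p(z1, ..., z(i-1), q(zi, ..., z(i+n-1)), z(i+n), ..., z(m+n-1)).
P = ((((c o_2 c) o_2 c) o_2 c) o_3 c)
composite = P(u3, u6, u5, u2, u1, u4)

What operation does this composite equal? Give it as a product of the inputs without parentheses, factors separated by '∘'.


u3 ∘ u6 ∘ u5 ∘ u2 ∘ u1 ∘ u4


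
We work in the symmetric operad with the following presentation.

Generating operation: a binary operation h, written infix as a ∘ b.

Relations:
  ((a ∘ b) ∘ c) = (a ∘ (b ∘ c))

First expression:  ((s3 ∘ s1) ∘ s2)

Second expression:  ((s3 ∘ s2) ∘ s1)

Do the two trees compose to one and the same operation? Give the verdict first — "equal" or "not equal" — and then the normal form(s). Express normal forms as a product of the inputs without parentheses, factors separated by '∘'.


not equal — first s3 ∘ s1 ∘ s2, second s3 ∘ s2 ∘ s1


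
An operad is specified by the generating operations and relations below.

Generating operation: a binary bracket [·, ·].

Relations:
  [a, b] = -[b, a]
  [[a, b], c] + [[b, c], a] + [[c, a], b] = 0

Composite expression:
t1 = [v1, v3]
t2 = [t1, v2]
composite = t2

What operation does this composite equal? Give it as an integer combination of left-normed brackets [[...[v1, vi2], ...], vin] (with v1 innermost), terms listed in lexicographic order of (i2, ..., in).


Expand each bracket as ab - ba; the v1-initial words give the coefficients.
Composite bracket: [[v1, v3], v2]
Under [a, b] = ab - ba we get 4 signed associative words (2^2 = 4).
Collect the words opening with v1:
  sign of v1v3v2 is +1, so it contributes +[[v1, v3], v2]

[[v1, v3], v2]


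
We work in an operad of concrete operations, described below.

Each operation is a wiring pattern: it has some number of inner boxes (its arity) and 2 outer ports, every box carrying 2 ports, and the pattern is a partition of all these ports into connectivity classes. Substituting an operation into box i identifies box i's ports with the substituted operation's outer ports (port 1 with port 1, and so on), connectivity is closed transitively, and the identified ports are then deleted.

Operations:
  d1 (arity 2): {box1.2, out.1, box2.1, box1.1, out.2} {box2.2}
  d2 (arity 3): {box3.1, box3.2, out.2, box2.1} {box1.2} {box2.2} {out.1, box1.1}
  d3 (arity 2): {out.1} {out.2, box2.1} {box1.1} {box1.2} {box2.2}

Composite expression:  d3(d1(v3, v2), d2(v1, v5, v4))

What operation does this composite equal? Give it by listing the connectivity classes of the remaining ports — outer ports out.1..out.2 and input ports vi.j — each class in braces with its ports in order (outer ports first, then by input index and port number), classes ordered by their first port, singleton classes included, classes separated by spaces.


{out.1} {out.2, v1.1} {v1.2} {v2.1, v3.1, v3.2} {v2.2} {v4.1, v4.2, v5.1} {v5.2}

Reachability decides: close wires over d3-identified ports.
stage d1: inputs (v3, v2), connectivity {out.1, out.2, v2.1, v3.1, v3.2} {v2.2}, out.j its boundary
stage d2: inputs (v1, v5, v4), connectivity {out.1, v1.1} {out.2, v4.1, v4.2, v5.1} {v1.2} {v5.2}, out.j its boundary
stage d3: inputs (v3, v2, v1, v5, v4), connectivity {out.1} {out.2, v1.1} {v1.2} {v2.1, v3.1, v3.2} {v2.2} {v4.1, v4.2, v5.1} {v5.2}, out.j its boundary


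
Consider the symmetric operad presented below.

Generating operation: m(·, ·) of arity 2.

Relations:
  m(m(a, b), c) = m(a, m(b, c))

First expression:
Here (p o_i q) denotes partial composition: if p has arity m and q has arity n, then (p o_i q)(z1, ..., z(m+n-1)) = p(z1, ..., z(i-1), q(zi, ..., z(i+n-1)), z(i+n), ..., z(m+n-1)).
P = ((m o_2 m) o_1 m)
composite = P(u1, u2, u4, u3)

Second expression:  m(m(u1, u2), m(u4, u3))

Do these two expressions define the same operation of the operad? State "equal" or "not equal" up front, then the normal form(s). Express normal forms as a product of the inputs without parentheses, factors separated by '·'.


In normal form, the first expression is u1 · u2 · u4 · u3
In normal form, the second expression is u1 · u2 · u4 · u3
The forms coincide; equal.

equal; the common form is u1 · u2 · u4 · u3


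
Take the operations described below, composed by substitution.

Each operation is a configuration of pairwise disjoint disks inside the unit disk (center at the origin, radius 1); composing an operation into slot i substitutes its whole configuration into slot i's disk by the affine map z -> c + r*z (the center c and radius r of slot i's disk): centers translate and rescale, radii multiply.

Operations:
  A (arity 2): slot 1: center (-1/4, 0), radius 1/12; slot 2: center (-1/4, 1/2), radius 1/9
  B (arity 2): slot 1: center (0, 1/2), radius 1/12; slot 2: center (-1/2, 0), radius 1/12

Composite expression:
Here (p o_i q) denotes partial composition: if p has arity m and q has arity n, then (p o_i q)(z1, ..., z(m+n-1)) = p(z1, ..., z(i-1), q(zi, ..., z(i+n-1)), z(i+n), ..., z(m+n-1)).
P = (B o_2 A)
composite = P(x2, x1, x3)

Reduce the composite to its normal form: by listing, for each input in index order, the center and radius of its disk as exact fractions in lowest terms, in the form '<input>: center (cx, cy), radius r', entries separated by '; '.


x1: center (-25/48, 0), radius 1/144; x2: center (0, 1/2), radius 1/12; x3: center (-25/48, 1/24), radius 1/108

Follow each x-input down from B: c' goes to c + r*c', radius to r*r'.
tracing x2 down its 1-map path: center (0, 1/2), radius 1/12
tracing x1 down its 2-map path: center (-25/48, 0), radius 1/144
tracing x3 down its 2-map path: center (-25/48, 1/24), radius 1/108


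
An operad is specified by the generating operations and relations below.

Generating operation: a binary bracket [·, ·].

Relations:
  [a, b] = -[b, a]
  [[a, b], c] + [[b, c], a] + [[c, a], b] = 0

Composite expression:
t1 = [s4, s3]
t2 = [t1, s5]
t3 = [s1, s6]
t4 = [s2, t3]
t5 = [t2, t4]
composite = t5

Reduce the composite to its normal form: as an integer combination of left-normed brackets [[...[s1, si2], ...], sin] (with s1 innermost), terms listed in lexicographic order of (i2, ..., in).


-[[[[[s1, s6], s2], s3], s4], s5] + [[[[[s1, s6], s2], s4], s3], s5] + [[[[[s1, s6], s2], s5], s3], s4] - [[[[[s1, s6], s2], s5], s4], s3]

Antisymmetry and Jacobi reduce to s1-anchored left-normed brackets.
Composite bracket: [[[s4, s3], s5], [s2, [s1, s6]]]
Full expansion: 32 signed words from ab - ba (2^5 = 32).
The s1-initial words carry the normal form:
  s1s6s2s3s4s5 (sign -1) contributes -[[[[[s1, s6], s2], s3], s4], s5]
  s1s6s2s4s3s5 (sign +1) contributes +[[[[[s1, s6], s2], s4], s3], s5]
  s1s6s2s5s3s4 (sign +1) contributes +[[[[[s1, s6], s2], s5], s3], s4]
  s1s6s2s5s4s3 (sign -1) contributes -[[[[[s1, s6], s2], s5], s4], s3]


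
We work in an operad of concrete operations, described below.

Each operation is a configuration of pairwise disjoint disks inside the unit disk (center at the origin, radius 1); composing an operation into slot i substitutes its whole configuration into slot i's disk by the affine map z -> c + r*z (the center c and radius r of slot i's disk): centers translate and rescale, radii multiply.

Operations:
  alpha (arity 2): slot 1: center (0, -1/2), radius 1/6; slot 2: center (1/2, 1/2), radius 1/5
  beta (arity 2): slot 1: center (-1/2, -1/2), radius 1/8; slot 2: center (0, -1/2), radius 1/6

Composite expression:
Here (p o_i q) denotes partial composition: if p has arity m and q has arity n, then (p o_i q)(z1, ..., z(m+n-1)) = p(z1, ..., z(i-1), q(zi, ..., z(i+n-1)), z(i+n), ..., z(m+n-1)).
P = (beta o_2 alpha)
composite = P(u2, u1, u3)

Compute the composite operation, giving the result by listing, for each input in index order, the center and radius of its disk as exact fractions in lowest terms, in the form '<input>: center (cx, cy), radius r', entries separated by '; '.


u1: center (0, -7/12), radius 1/36; u2: center (-1/2, -1/2), radius 1/8; u3: center (1/12, -5/12), radius 1/30

Affine substitution under beta: radii multiply and u-centers shift.
input u2: composing its 1 substitution step yields center (-1/2, -1/2), radius 1/8
input u1: composing its 2 substitution steps yields center (0, -7/12), radius 1/36
input u3: composing its 2 substitution steps yields center (1/12, -5/12), radius 1/30


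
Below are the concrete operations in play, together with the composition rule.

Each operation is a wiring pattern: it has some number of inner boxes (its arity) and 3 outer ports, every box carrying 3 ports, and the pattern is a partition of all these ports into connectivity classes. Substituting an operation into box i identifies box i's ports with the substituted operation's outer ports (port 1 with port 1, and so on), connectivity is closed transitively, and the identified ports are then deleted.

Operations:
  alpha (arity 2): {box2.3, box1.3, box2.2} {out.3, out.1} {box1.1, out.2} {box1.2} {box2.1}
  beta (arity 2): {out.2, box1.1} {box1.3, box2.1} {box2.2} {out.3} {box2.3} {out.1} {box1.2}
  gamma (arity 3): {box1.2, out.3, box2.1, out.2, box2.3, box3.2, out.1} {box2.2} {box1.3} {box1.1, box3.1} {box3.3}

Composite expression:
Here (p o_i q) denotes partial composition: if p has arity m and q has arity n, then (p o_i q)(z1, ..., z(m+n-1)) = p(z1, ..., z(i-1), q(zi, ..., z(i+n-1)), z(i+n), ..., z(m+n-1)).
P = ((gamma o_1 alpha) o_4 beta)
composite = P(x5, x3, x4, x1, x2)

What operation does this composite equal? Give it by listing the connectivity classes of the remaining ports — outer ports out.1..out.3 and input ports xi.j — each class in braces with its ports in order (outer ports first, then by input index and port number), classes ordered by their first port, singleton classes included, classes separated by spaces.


{out.1, out.2, out.3, x1.1, x4.1, x4.3, x5.1} {x1.2} {x1.3, x2.1} {x2.2} {x2.3} {x3.1} {x3.2, x3.3, x5.3} {x4.2} {x5.2}

After gluing at gamma, chains via deleted ports link the x-ports.
stage alpha: inputs (x5, x3), connectivity {out.1, out.3} {out.2, x5.1} {x3.1} {x3.2, x3.3, x5.3} {x5.2}, out.j its boundary
stage beta: inputs (x1, x2), connectivity {out.1} {out.2, x1.1} {out.3} {x1.2} {x1.3, x2.1} {x2.2} {x2.3}, out.j its boundary
stage gamma: inputs (x5, x3, x4, x1, x2), connectivity {out.1, out.2, out.3, x1.1, x4.1, x4.3, x5.1} {x1.2} {x1.3, x2.1} {x2.2} {x2.3} {x3.1} {x3.2, x3.3, x5.3} {x4.2} {x5.2}, out.j its boundary


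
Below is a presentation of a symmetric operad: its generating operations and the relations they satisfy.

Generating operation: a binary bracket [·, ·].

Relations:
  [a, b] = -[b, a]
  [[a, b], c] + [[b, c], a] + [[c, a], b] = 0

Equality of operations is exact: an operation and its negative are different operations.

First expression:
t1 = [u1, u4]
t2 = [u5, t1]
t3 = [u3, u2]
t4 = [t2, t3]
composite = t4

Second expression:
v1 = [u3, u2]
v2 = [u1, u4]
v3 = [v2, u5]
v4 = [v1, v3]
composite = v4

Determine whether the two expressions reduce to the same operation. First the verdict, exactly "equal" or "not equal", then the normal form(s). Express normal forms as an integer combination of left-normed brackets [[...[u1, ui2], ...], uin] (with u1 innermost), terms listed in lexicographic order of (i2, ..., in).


equal: each reduces to [[[[u1, u4], u5], u2], u3] - [[[[u1, u4], u5], u3], u2]

The first expression, normalized: [[[[u1, u4], u5], u2], u3] - [[[[u1, u4], u5], u3], u2]
The second expression, normalized: [[[[u1, u4], u5], u2], u3] - [[[[u1, u4], u5], u3], u2]
Identical normal forms: equal.


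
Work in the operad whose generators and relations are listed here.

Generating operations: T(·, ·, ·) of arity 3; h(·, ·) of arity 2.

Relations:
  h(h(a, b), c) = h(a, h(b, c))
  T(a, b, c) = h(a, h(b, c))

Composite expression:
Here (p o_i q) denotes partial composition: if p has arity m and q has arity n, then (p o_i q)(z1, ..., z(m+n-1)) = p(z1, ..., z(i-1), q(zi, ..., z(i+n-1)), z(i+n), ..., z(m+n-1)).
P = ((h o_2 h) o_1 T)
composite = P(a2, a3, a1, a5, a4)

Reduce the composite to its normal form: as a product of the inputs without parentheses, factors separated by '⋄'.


a2 ⋄ a3 ⋄ a1 ⋄ a5 ⋄ a4

The h-tree's shape is irrelevant; the a-reading-order decides.
T(a2, a3, a1) linearizes to a2 ⋄ a3 ⋄ a1
h(a5, a4) linearizes to a5 ⋄ a4
h(T(a2, a3, a1), h(a5, a4)) linearizes to a2 ⋄ a3 ⋄ a1 ⋄ a5 ⋄ a4


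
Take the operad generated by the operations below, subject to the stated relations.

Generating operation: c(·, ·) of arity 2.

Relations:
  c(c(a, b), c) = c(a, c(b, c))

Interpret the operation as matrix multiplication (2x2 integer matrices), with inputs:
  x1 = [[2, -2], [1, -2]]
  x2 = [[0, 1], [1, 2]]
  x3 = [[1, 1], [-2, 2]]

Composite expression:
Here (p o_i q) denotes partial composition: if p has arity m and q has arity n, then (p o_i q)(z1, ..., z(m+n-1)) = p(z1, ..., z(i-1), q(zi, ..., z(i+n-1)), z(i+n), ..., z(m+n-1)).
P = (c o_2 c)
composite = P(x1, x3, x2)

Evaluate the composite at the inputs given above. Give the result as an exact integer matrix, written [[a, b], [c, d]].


[[-2, 2], [-3, -1]]


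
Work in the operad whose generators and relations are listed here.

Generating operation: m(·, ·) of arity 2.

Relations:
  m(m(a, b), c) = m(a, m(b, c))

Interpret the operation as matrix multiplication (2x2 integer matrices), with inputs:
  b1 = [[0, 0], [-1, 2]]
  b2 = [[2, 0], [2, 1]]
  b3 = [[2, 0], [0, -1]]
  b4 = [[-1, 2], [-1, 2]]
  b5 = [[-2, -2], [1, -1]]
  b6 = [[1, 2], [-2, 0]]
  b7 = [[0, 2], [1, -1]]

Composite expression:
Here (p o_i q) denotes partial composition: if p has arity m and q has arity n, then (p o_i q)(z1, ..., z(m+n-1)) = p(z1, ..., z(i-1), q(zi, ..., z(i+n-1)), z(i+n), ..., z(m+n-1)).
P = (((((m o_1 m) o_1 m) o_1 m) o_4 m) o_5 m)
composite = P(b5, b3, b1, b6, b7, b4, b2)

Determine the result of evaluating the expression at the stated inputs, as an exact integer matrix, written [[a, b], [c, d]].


[[-40, -40], [-20, -20]]

m(b5, b3) = [[-4, 2], [2, 1]]
m(m(b5, b3), b1) = [[-2, 4], [-1, 2]]
m(b7, b4) = [[-2, 4], [0, 0]]
m(b6, m(b7, b4)) = [[-2, 4], [4, -8]]
m(m(m(b5, b3), b1), m(b6, m(b7, b4))) = [[20, -40], [10, -20]]
m(m(m(m(b5, b3), b1), m(b6, m(b7, b4))), b2) = [[-40, -40], [-20, -20]]


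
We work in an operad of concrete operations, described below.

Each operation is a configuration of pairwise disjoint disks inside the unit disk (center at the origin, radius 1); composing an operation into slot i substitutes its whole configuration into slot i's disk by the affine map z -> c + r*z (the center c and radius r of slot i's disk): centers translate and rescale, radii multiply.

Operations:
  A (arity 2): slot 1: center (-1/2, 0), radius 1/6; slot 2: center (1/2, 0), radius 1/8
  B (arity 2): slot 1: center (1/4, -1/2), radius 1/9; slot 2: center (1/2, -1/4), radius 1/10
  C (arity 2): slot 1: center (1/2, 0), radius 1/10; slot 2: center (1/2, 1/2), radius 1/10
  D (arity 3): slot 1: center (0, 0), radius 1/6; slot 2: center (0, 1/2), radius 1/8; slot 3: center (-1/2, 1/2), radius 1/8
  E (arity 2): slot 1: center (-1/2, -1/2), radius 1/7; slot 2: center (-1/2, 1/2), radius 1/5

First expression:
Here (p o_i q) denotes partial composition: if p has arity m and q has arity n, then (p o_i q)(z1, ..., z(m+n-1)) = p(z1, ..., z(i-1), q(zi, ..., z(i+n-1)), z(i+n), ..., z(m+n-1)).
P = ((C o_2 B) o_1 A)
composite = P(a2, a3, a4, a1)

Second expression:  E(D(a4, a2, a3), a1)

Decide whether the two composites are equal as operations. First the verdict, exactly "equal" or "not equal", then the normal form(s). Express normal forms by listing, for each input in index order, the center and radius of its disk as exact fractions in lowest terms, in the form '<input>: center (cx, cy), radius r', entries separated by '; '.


not equal — first a1: center (11/20, 19/40), radius 1/100; a2: center (9/20, 0), radius 1/60; a3: center (11/20, 0), radius 1/80; a4: center (21/40, 9/20), radius 1/90, second a1: center (-1/2, 1/2), radius 1/5; a2: center (-1/2, -3/7), radius 1/56; a3: center (-4/7, -3/7), radius 1/56; a4: center (-1/2, -1/2), radius 1/42

Reducing the first expression gives a1: center (11/20, 19/40), radius 1/100; a2: center (9/20, 0), radius 1/60; a3: center (11/20, 0), radius 1/80; a4: center (21/40, 9/20), radius 1/90
Reducing the second expression gives a1: center (-1/2, 1/2), radius 1/5; a2: center (-1/2, -3/7), radius 1/56; a3: center (-4/7, -3/7), radius 1/56; a4: center (-1/2, -1/2), radius 1/42
Distinct normal forms: not equal.
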